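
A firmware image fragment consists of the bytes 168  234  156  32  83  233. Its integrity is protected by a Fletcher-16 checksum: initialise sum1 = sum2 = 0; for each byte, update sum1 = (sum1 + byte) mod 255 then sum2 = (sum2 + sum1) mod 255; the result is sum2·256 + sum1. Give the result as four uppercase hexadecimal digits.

ED8D

Running sums (mod 255):
  after byte 0 (168): sum1=168, sum2=168
  after byte 1 (234): sum1=147, sum2=60
  after byte 2 (156): sum1=48, sum2=108
  after byte 3 (32): sum1=80, sum2=188
  after byte 4 (83): sum1=163, sum2=96
  after byte 5 (233): sum1=141, sum2=237
Checksum = sum2·256 + sum1 = 237·256 + 141 = 60813 = 0xED8D.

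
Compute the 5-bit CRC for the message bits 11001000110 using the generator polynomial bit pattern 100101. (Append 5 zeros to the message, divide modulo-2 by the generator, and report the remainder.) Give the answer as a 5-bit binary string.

11011

Append 5 zeros: 1100100011000000. Divide by 100101 (XOR where the leading bit is 1):
  pos 0: 110010 XOR 100101 = 010111
  pos 1: 101110 XOR 100101 = 001011
  pos 3: 101101 XOR 100101 = 001000
  pos 5: 100010 XOR 100101 = 000111
  pos 8: 111000 XOR 100101 = 011101
  pos 9: 111010 XOR 100101 = 011111
  pos 10: 111110 XOR 100101 = 011011
Remainder (last 5 bits) = 11011. This is the CRC / FCS.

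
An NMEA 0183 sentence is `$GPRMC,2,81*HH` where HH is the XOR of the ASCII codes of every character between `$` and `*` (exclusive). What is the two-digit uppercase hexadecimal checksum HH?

XOR the ASCII codes of the payload characters:
  'G' = 0x47 → acc = 0x47
  'P' = 0x50 → acc = 0x17
  'R' = 0x52 → acc = 0x45
  'M' = 0x4D → acc = 0x08
  'C' = 0x43 → acc = 0x4B
  ',' = 0x2C → acc = 0x67
  '2' = 0x32 → acc = 0x55
  ',' = 0x2C → acc = 0x79
  '8' = 0x38 → acc = 0x41
  '1' = 0x31 → acc = 0x70
Checksum = 0x70.

70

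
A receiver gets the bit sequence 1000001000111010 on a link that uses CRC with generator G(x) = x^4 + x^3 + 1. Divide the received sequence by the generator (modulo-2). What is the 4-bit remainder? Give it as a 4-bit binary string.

1100

Modulo-2 division of 1000001000111010 by 11001:
  pos 0: 10000 XOR 11001 = 01001
  pos 1: 10010 XOR 11001 = 01011
  pos 2: 10111 XOR 11001 = 01110
  pos 3: 11100 XOR 11001 = 00101
  pos 5: 10100 XOR 11001 = 01101
  pos 6: 11011 XOR 11001 = 00010
  pos 9: 10110 XOR 11001 = 01111
  pos 10: 11111 XOR 11001 = 00110
Remainder = 1100 (nonzero — an error is detected).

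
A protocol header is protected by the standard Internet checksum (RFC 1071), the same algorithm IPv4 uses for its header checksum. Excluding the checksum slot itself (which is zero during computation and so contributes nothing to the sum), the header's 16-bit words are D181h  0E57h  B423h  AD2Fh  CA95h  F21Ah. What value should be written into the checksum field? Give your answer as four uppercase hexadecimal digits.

One's-complement addition (fold any carry out of bit 15 back into bit 0):
  0xD181 + 0x0E57 = 0x0DFD8
  0xDFD8 + 0xB423 = 0x193FB → wrap carry → 0x93FC
  0x93FC + 0xAD2F = 0x1412B → wrap carry → 0x412C
  0x412C + 0xCA95 = 0x10BC1 → wrap carry → 0x0BC2
  0x0BC2 + 0xF21A = 0x0FDDC
One's-complement sum = 0xFDDC.
Checksum = ~0xFDDC & 0xFFFF = 0x0223.

0223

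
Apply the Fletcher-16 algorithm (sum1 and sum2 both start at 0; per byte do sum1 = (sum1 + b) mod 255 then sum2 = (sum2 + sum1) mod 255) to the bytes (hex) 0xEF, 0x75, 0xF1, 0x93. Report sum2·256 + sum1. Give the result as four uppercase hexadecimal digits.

97EA

Running sums (mod 255):
  after byte 0 (0xEF): sum1=239, sum2=239
  after byte 1 (0x75): sum1=101, sum2=85
  after byte 2 (0xF1): sum1=87, sum2=172
  after byte 3 (0x93): sum1=234, sum2=151
Checksum = sum2·256 + sum1 = 151·256 + 234 = 38890 = 0x97EA.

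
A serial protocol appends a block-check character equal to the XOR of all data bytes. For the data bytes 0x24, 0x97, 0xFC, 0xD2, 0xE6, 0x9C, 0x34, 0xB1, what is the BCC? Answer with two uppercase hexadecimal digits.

62

XOR the bytes together:
  start with 0x24
  0x24 ⊕ 0x97 = 0xB3
  0xB3 ⊕ 0xFC = 0x4F
  0x4F ⊕ 0xD2 = 0x9D
  0x9D ⊕ 0xE6 = 0x7B
  0x7B ⊕ 0x9C = 0xE7
  0xE7 ⊕ 0x34 = 0xD3
  0xD3 ⊕ 0xB1 = 0x62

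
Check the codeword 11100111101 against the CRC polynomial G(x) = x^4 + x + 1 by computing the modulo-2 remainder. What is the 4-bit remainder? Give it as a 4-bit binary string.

0000

Modulo-2 division of 11100111101 by 10011:
  pos 0: 11100 XOR 10011 = 01111
  pos 1: 11111 XOR 10011 = 01100
  pos 2: 11001 XOR 10011 = 01010
  pos 3: 10101 XOR 10011 = 00110
  pos 5: 11010 XOR 10011 = 01001
  pos 6: 10011 XOR 10011 = 00000
Remainder = 0000 (zero — the frame passes the CRC check).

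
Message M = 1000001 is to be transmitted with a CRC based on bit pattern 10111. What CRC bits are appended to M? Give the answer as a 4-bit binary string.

Append 4 zeros: 10000010000. Divide by 10111 (XOR where the leading bit is 1):
  pos 0: 10000 XOR 10111 = 00111
  pos 2: 11101 XOR 10111 = 01010
  pos 3: 10100 XOR 10111 = 00011
  pos 6: 11000 XOR 10111 = 01111
Remainder (last 4 bits) = 1111. This is the CRC / FCS.

1111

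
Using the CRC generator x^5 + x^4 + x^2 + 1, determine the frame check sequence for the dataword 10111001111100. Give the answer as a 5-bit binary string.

11100

Append 5 zeros: 1011100111110000000. Divide by 110101 (XOR where the leading bit is 1):
  pos 0: 101110 XOR 110101 = 011011
  pos 1: 110110 XOR 110101 = 000011
  pos 5: 111111 XOR 110101 = 001010
  pos 7: 101010 XOR 110101 = 011111
  pos 8: 111110 XOR 110101 = 001011
  pos 10: 101100 XOR 110101 = 011001
  pos 11: 110010 XOR 110101 = 000111
Remainder (last 5 bits) = 11100. This is the CRC / FCS.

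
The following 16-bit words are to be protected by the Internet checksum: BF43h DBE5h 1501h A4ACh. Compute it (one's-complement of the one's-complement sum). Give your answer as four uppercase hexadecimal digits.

AB28

One's-complement addition (fold any carry out of bit 15 back into bit 0):
  0xBF43 + 0xDBE5 = 0x19B28 → wrap carry → 0x9B29
  0x9B29 + 0x1501 = 0x0B02A
  0xB02A + 0xA4AC = 0x154D6 → wrap carry → 0x54D7
One's-complement sum = 0x54D7.
Checksum = ~0x54D7 & 0xFFFF = 0xAB28.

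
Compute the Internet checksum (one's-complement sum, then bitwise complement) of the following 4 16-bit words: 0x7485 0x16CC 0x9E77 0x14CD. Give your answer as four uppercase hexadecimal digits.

C169

One's-complement addition (fold any carry out of bit 15 back into bit 0):
  0x7485 + 0x16CC = 0x08B51
  0x8B51 + 0x9E77 = 0x129C8 → wrap carry → 0x29C9
  0x29C9 + 0x14CD = 0x03E96
One's-complement sum = 0x3E96.
Checksum = ~0x3E96 & 0xFFFF = 0xC169.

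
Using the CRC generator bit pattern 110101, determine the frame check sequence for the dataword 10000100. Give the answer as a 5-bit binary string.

10111

Append 5 zeros: 1000010000000. Divide by 110101 (XOR where the leading bit is 1):
  pos 0: 100001 XOR 110101 = 010100
  pos 1: 101000 XOR 110101 = 011101
  pos 2: 111010 XOR 110101 = 001111
  pos 4: 111100 XOR 110101 = 001001
  pos 6: 100100 XOR 110101 = 010001
  pos 7: 100010 XOR 110101 = 010111
Remainder (last 5 bits) = 10111. This is the CRC / FCS.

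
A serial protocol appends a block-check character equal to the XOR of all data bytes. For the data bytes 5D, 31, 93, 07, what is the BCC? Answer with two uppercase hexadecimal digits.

F8

XOR the bytes together:
  start with 0x5D
  0x5D ⊕ 0x31 = 0x6C
  0x6C ⊕ 0x93 = 0xFF
  0xFF ⊕ 0x07 = 0xF8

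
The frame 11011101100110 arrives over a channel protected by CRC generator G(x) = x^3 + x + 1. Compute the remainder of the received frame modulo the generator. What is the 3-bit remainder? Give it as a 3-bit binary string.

Modulo-2 division of 11011101100110 by 1011:
  pos 0: 1101 XOR 1011 = 0110
  pos 1: 1101 XOR 1011 = 0110
  pos 2: 1101 XOR 1011 = 0110
  pos 3: 1100 XOR 1011 = 0111
  pos 4: 1111 XOR 1011 = 0100
  pos 5: 1001 XOR 1011 = 0010
  pos 7: 1000 XOR 1011 = 0011
  pos 9: 1111 XOR 1011 = 0100
  pos 10: 1000 XOR 1011 = 0011
Remainder = 011 (nonzero — an error is detected).

011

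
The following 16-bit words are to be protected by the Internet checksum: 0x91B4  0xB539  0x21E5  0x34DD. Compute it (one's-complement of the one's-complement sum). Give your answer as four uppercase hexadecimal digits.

One's-complement addition (fold any carry out of bit 15 back into bit 0):
  0x91B4 + 0xB539 = 0x146ED → wrap carry → 0x46EE
  0x46EE + 0x21E5 = 0x068D3
  0x68D3 + 0x34DD = 0x09DB0
One's-complement sum = 0x9DB0.
Checksum = ~0x9DB0 & 0xFFFF = 0x624F.

624F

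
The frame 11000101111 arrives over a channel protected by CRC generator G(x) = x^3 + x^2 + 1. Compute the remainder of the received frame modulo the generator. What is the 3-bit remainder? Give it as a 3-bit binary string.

000

Modulo-2 division of 11000101111 by 1101:
  pos 0: 1100 XOR 1101 = 0001
  pos 3: 1010 XOR 1101 = 0111
  pos 4: 1111 XOR 1101 = 0010
  pos 6: 1011 XOR 1101 = 0110
  pos 7: 1101 XOR 1101 = 0000
Remainder = 000 (zero — the frame passes the CRC check).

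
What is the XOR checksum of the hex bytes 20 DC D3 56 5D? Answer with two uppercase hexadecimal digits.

24

XOR the bytes together:
  start with 0x20
  0x20 ⊕ 0xDC = 0xFC
  0xFC ⊕ 0xD3 = 0x2F
  0x2F ⊕ 0x56 = 0x79
  0x79 ⊕ 0x5D = 0x24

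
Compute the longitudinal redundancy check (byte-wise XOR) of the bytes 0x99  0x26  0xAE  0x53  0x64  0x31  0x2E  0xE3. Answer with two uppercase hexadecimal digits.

DA

XOR the bytes together:
  start with 0x99
  0x99 ⊕ 0x26 = 0xBF
  0xBF ⊕ 0xAE = 0x11
  0x11 ⊕ 0x53 = 0x42
  0x42 ⊕ 0x64 = 0x26
  0x26 ⊕ 0x31 = 0x17
  0x17 ⊕ 0x2E = 0x39
  0x39 ⊕ 0xE3 = 0xDA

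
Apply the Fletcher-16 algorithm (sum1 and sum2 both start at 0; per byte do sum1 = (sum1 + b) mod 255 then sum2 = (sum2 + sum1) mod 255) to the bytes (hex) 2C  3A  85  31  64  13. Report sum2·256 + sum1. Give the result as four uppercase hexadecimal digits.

B194

Running sums (mod 255):
  after byte 0 (2C): sum1=44, sum2=44
  after byte 1 (3A): sum1=102, sum2=146
  after byte 2 (85): sum1=235, sum2=126
  after byte 3 (31): sum1=29, sum2=155
  after byte 4 (64): sum1=129, sum2=29
  after byte 5 (13): sum1=148, sum2=177
Checksum = sum2·256 + sum1 = 177·256 + 148 = 45460 = 0xB194.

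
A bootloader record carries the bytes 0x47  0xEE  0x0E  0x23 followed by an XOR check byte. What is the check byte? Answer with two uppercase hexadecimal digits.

84

XOR the bytes together:
  start with 0x47
  0x47 ⊕ 0xEE = 0xA9
  0xA9 ⊕ 0x0E = 0xA7
  0xA7 ⊕ 0x23 = 0x84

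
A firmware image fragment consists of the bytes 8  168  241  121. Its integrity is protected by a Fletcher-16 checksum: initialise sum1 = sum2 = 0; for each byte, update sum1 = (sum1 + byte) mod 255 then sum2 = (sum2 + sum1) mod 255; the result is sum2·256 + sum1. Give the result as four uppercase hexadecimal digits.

Running sums (mod 255):
  after byte 0 (8): sum1=8, sum2=8
  after byte 1 (168): sum1=176, sum2=184
  after byte 2 (241): sum1=162, sum2=91
  after byte 3 (121): sum1=28, sum2=119
Checksum = sum2·256 + sum1 = 119·256 + 28 = 30492 = 0x771C.

771C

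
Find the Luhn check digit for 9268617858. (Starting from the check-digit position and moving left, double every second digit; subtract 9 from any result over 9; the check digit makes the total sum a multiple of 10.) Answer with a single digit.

0

Partial digits right→left: 8 5 8 7 1 6 8 6 2 9
Double every second digit counting from the check-digit position (so the 1st, 3rd, 5th, ... of the partial from the right).
  doubled (with −9 where >9): 7 7 2 7 4 → sum 27
  kept as-is: 5 7 6 6 9 → sum 33
Total = 27 + 33 = 60.
Check digit = (10 − (60 mod 10)) mod 10 = 0.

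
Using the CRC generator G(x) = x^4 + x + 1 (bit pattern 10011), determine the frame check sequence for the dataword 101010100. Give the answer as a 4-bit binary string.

Append 4 zeros: 1010101000000. Divide by 10011 (XOR where the leading bit is 1):
  pos 0: 10101 XOR 10011 = 00110
  pos 2: 11001 XOR 10011 = 01010
  pos 3: 10100 XOR 10011 = 00111
  pos 5: 11100 XOR 10011 = 01111
  pos 6: 11110 XOR 10011 = 01101
  pos 7: 11010 XOR 10011 = 01001
  pos 8: 10010 XOR 10011 = 00001
Remainder (last 4 bits) = 0001. This is the CRC / FCS.

0001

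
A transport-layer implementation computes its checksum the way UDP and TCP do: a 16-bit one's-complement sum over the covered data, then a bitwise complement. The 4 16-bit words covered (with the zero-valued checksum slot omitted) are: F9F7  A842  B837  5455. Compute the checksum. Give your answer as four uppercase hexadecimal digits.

5138

One's-complement addition (fold any carry out of bit 15 back into bit 0):
  0xF9F7 + 0xA842 = 0x1A239 → wrap carry → 0xA23A
  0xA23A + 0xB837 = 0x15A71 → wrap carry → 0x5A72
  0x5A72 + 0x5455 = 0x0AEC7
One's-complement sum = 0xAEC7.
Checksum = ~0xAEC7 & 0xFFFF = 0x5138.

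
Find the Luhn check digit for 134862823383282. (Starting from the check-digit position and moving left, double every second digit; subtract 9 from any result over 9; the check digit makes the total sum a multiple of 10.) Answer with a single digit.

0

Partial digits right→left: 2 8 2 3 8 3 3 2 8 2 6 8 4 3 1
Double every second digit counting from the check-digit position (so the 1st, 3rd, 5th, ... of the partial from the right).
  doubled (with −9 where >9): 4 4 7 6 7 3 8 2 → sum 41
  kept as-is: 8 3 3 2 2 8 3 → sum 29
Total = 41 + 29 = 70.
Check digit = (10 − (70 mod 10)) mod 10 = 0.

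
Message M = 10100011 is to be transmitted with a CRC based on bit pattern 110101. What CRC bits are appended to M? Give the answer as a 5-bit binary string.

Append 5 zeros: 1010001100000. Divide by 110101 (XOR where the leading bit is 1):
  pos 0: 101000 XOR 110101 = 011101
  pos 1: 111011 XOR 110101 = 001110
  pos 3: 111010 XOR 110101 = 001111
  pos 5: 111100 XOR 110101 = 001001
  pos 7: 100100 XOR 110101 = 010001
Remainder (last 5 bits) = 10001. This is the CRC / FCS.

10001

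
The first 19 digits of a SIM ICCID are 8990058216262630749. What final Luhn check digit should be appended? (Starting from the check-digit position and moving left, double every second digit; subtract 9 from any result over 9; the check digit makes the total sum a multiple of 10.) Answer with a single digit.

9

Partial digits right→left: 9 4 7 0 3 6 2 6 2 6 1 2 8 5 0 0 9 9 8
Double every second digit counting from the check-digit position (so the 1st, 3rd, 5th, ... of the partial from the right).
  doubled (with −9 where >9): 9 5 6 4 4 2 7 0 9 7 → sum 53
  kept as-is: 4 0 6 6 6 2 5 0 9 → sum 38
Total = 53 + 38 = 91.
Check digit = (10 − (91 mod 10)) mod 10 = 9.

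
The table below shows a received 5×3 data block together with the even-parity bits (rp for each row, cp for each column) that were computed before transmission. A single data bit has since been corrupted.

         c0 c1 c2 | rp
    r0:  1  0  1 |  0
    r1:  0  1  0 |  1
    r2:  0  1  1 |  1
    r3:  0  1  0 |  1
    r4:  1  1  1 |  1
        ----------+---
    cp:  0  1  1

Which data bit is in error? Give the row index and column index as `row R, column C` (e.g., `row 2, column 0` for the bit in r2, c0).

Recompute each row's even parity and compare to rp:
  r0: data parity 0, sent rp 0 → ok
  r1: data parity 1, sent rp 1 → ok
  r2: data parity 0, sent rp 1 → mismatch
  r3: data parity 1, sent rp 1 → ok
  r4: data parity 1, sent rp 1 → ok
Recompute each column's even parity and compare to cp:
  c0: data parity 0, sent cp 0 → ok
  c1: data parity 0, sent cp 1 → mismatch
  c2: data parity 1, sent cp 1 → ok
Exactly one row (r2) and one column (c1) fail → the flipped bit is at their intersection.

row 2, column 1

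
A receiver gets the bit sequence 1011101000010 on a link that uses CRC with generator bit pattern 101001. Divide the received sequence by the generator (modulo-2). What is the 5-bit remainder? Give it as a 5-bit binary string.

Modulo-2 division of 1011101000010 by 101001:
  pos 0: 101110 XOR 101001 = 000111
  pos 3: 111100 XOR 101001 = 010101
  pos 4: 101010 XOR 101001 = 000011
Remainder = 11010 (nonzero — an error is detected).

11010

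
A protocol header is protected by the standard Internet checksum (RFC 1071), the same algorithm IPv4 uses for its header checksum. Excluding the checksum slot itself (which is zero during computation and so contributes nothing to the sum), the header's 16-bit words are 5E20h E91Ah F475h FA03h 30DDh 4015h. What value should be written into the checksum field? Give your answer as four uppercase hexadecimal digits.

One's-complement addition (fold any carry out of bit 15 back into bit 0):
  0x5E20 + 0xE91A = 0x1473A → wrap carry → 0x473B
  0x473B + 0xF475 = 0x13BB0 → wrap carry → 0x3BB1
  0x3BB1 + 0xFA03 = 0x135B4 → wrap carry → 0x35B5
  0x35B5 + 0x30DD = 0x06692
  0x6692 + 0x4015 = 0x0A6A7
One's-complement sum = 0xA6A7.
Checksum = ~0xA6A7 & 0xFFFF = 0x5958.

5958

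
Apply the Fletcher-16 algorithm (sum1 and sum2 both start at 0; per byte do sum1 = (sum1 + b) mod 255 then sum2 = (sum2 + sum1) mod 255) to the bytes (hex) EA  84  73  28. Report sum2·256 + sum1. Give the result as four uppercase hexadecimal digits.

480B

Running sums (mod 255):
  after byte 0 (EA): sum1=234, sum2=234
  after byte 1 (84): sum1=111, sum2=90
  after byte 2 (73): sum1=226, sum2=61
  after byte 3 (28): sum1=11, sum2=72
Checksum = sum2·256 + sum1 = 72·256 + 11 = 18443 = 0x480B.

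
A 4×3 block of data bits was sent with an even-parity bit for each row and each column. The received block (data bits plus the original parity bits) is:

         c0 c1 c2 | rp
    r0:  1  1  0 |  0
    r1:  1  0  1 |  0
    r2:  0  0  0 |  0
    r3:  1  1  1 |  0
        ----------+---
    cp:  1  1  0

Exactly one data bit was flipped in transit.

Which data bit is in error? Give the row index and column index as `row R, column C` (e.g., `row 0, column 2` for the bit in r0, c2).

Recompute each row's even parity and compare to rp:
  r0: data parity 0, sent rp 0 → ok
  r1: data parity 0, sent rp 0 → ok
  r2: data parity 0, sent rp 0 → ok
  r3: data parity 1, sent rp 0 → mismatch
Recompute each column's even parity and compare to cp:
  c0: data parity 1, sent cp 1 → ok
  c1: data parity 0, sent cp 1 → mismatch
  c2: data parity 0, sent cp 0 → ok
Exactly one row (r3) and one column (c1) fail → the flipped bit is at their intersection.

row 3, column 1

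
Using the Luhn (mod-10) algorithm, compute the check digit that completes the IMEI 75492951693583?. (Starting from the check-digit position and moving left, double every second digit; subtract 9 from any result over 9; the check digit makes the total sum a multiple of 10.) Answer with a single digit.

8

Partial digits right→left: 3 8 5 3 9 6 1 5 9 2 9 4 5 7
Double every second digit counting from the check-digit position (so the 1st, 3rd, 5th, ... of the partial from the right).
  doubled (with −9 where >9): 6 1 9 2 9 9 1 → sum 37
  kept as-is: 8 3 6 5 2 4 7 → sum 35
Total = 37 + 35 = 72.
Check digit = (10 − (72 mod 10)) mod 10 = 8.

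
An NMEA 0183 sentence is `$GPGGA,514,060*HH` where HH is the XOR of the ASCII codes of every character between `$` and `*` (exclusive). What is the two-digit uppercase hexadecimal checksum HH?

XOR the ASCII codes of the payload characters:
  'G' = 0x47 → acc = 0x47
  'P' = 0x50 → acc = 0x17
  'G' = 0x47 → acc = 0x50
  'G' = 0x47 → acc = 0x17
  'A' = 0x41 → acc = 0x56
  ',' = 0x2C → acc = 0x7A
  '5' = 0x35 → acc = 0x4F
  '1' = 0x31 → acc = 0x7E
  '4' = 0x34 → acc = 0x4A
  ',' = 0x2C → acc = 0x66
  '0' = 0x30 → acc = 0x56
  '6' = 0x36 → acc = 0x60
  '0' = 0x30 → acc = 0x50
Checksum = 0x50.

50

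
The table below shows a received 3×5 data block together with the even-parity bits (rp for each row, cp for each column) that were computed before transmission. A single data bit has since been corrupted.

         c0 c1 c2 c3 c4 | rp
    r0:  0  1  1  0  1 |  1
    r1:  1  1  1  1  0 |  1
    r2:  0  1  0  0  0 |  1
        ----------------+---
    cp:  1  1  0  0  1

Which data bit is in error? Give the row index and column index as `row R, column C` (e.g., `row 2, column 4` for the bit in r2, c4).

Recompute each row's even parity and compare to rp:
  r0: data parity 1, sent rp 1 → ok
  r1: data parity 0, sent rp 1 → mismatch
  r2: data parity 1, sent rp 1 → ok
Recompute each column's even parity and compare to cp:
  c0: data parity 1, sent cp 1 → ok
  c1: data parity 1, sent cp 1 → ok
  c2: data parity 0, sent cp 0 → ok
  c3: data parity 1, sent cp 0 → mismatch
  c4: data parity 1, sent cp 1 → ok
Exactly one row (r1) and one column (c3) fail → the flipped bit is at their intersection.

row 1, column 3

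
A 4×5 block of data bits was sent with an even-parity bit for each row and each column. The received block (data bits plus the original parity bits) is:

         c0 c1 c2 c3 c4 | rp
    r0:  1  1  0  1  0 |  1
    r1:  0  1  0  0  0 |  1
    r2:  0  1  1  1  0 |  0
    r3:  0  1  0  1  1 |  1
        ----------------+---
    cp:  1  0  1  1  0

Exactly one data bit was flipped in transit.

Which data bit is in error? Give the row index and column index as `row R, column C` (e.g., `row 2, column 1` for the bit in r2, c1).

Recompute each row's even parity and compare to rp:
  r0: data parity 1, sent rp 1 → ok
  r1: data parity 1, sent rp 1 → ok
  r2: data parity 1, sent rp 0 → mismatch
  r3: data parity 1, sent rp 1 → ok
Recompute each column's even parity and compare to cp:
  c0: data parity 1, sent cp 1 → ok
  c1: data parity 0, sent cp 0 → ok
  c2: data parity 1, sent cp 1 → ok
  c3: data parity 1, sent cp 1 → ok
  c4: data parity 1, sent cp 0 → mismatch
Exactly one row (r2) and one column (c4) fail → the flipped bit is at their intersection.

row 2, column 4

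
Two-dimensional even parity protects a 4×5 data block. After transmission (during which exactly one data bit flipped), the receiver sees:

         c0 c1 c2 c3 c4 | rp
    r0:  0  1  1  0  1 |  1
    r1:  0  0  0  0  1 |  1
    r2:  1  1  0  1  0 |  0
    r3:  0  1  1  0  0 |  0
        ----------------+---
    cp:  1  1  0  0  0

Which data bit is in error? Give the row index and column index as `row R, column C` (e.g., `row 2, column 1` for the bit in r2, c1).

row 2, column 3

Recompute each row's even parity and compare to rp:
  r0: data parity 1, sent rp 1 → ok
  r1: data parity 1, sent rp 1 → ok
  r2: data parity 1, sent rp 0 → mismatch
  r3: data parity 0, sent rp 0 → ok
Recompute each column's even parity and compare to cp:
  c0: data parity 1, sent cp 1 → ok
  c1: data parity 1, sent cp 1 → ok
  c2: data parity 0, sent cp 0 → ok
  c3: data parity 1, sent cp 0 → mismatch
  c4: data parity 0, sent cp 0 → ok
Exactly one row (r2) and one column (c3) fail → the flipped bit is at their intersection.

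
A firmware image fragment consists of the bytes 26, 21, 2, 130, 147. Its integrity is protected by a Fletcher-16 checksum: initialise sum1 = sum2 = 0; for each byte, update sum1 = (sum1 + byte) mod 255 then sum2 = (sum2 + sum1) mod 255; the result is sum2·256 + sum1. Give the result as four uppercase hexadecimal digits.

Running sums (mod 255):
  after byte 0 (26): sum1=26, sum2=26
  after byte 1 (21): sum1=47, sum2=73
  after byte 2 (2): sum1=49, sum2=122
  after byte 3 (130): sum1=179, sum2=46
  after byte 4 (147): sum1=71, sum2=117
Checksum = sum2·256 + sum1 = 117·256 + 71 = 30023 = 0x7547.

7547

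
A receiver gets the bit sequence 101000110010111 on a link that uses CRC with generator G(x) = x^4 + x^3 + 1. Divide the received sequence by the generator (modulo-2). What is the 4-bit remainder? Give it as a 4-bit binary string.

1000

Modulo-2 division of 101000110010111 by 11001:
  pos 0: 10100 XOR 11001 = 01101
  pos 1: 11010 XOR 11001 = 00011
  pos 4: 11110 XOR 11001 = 00111
  pos 6: 11101 XOR 11001 = 00100
  pos 8: 10001 XOR 11001 = 01000
  pos 9: 10001 XOR 11001 = 01000
  pos 10: 10001 XOR 11001 = 01000
Remainder = 1000 (nonzero — an error is detected).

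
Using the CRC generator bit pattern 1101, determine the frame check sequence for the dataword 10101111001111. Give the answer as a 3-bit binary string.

Append 3 zeros: 10101111001111000. Divide by 1101 (XOR where the leading bit is 1):
  pos 0: 1010 XOR 1101 = 0111
  pos 1: 1111 XOR 1101 = 0010
  pos 3: 1011 XOR 1101 = 0110
  pos 4: 1101 XOR 1101 = 0000
  pos 10: 1111 XOR 1101 = 0010
  pos 12: 1000 XOR 1101 = 0101
  pos 13: 1010 XOR 1101 = 0111
Remainder (last 3 bits) = 111. This is the CRC / FCS.

111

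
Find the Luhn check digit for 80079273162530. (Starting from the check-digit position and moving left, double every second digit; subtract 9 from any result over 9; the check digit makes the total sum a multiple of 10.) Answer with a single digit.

1

Partial digits right→left: 0 3 5 2 6 1 3 7 2 9 7 0 0 8
Double every second digit counting from the check-digit position (so the 1st, 3rd, 5th, ... of the partial from the right).
  doubled (with −9 where >9): 0 1 3 6 4 5 0 → sum 19
  kept as-is: 3 2 1 7 9 0 8 → sum 30
Total = 19 + 30 = 49.
Check digit = (10 − (49 mod 10)) mod 10 = 1.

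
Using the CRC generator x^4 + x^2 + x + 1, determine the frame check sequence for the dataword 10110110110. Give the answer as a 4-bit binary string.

1011

Append 4 zeros: 101101101100000. Divide by 10111 (XOR where the leading bit is 1):
  pos 0: 10110 XOR 10111 = 00001
  pos 4: 11101 XOR 10111 = 01010
  pos 5: 10101 XOR 10111 = 00010
  pos 8: 10000 XOR 10111 = 00111
  pos 10: 11100 XOR 10111 = 01011
Remainder (last 4 bits) = 1011. This is the CRC / FCS.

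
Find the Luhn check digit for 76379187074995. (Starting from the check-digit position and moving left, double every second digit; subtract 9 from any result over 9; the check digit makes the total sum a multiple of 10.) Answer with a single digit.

0

Partial digits right→left: 5 9 9 4 7 0 7 8 1 9 7 3 6 7
Double every second digit counting from the check-digit position (so the 1st, 3rd, 5th, ... of the partial from the right).
  doubled (with −9 where >9): 1 9 5 5 2 5 3 → sum 30
  kept as-is: 9 4 0 8 9 3 7 → sum 40
Total = 30 + 40 = 70.
Check digit = (10 − (70 mod 10)) mod 10 = 0.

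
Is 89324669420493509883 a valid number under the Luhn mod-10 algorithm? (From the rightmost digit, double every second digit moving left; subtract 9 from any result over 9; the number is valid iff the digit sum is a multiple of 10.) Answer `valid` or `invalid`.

invalid

From the right, keep odd positions and double even positions (subtract 9 from any doubled value over 9):
  doubled (positions 2,4,...): 7 9 1 9 0 8 3 8 6 7 → sum 58
  kept (positions 1,3,...): 3 8 0 3 4 2 9 6 2 9 → sum 46
Total = 104.
104 mod 10 = 4, so the number is invalid.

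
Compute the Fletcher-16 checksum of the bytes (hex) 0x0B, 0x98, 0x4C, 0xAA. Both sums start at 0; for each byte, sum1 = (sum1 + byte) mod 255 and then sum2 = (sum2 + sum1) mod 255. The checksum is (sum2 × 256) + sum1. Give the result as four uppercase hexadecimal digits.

399A

Running sums (mod 255):
  after byte 0 (0x0B): sum1=11, sum2=11
  after byte 1 (0x98): sum1=163, sum2=174
  after byte 2 (0x4C): sum1=239, sum2=158
  after byte 3 (0xAA): sum1=154, sum2=57
Checksum = sum2·256 + sum1 = 57·256 + 154 = 14746 = 0x399A.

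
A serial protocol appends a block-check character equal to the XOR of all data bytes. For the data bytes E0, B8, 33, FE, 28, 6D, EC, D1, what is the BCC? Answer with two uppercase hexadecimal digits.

ED

XOR the bytes together:
  start with 0xE0
  0xE0 ⊕ 0xB8 = 0x58
  0x58 ⊕ 0x33 = 0x6B
  0x6B ⊕ 0xFE = 0x95
  0x95 ⊕ 0x28 = 0xBD
  0xBD ⊕ 0x6D = 0xD0
  0xD0 ⊕ 0xEC = 0x3C
  0x3C ⊕ 0xD1 = 0xED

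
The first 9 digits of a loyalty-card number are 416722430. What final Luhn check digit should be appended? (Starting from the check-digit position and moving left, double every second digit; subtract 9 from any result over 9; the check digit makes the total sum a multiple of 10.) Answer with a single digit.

Partial digits right→left: 0 3 4 2 2 7 6 1 4
Double every second digit counting from the check-digit position (so the 1st, 3rd, 5th, ... of the partial from the right).
  doubled (with −9 where >9): 0 8 4 3 8 → sum 23
  kept as-is: 3 2 7 1 → sum 13
Total = 23 + 13 = 36.
Check digit = (10 − (36 mod 10)) mod 10 = 4.

4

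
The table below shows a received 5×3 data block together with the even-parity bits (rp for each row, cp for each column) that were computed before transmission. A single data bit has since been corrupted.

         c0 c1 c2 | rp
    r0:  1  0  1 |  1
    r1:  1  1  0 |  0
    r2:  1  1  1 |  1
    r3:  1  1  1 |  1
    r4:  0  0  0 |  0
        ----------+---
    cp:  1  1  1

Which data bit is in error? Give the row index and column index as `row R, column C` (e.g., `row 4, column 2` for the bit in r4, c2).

row 0, column 0

Recompute each row's even parity and compare to rp:
  r0: data parity 0, sent rp 1 → mismatch
  r1: data parity 0, sent rp 0 → ok
  r2: data parity 1, sent rp 1 → ok
  r3: data parity 1, sent rp 1 → ok
  r4: data parity 0, sent rp 0 → ok
Recompute each column's even parity and compare to cp:
  c0: data parity 0, sent cp 1 → mismatch
  c1: data parity 1, sent cp 1 → ok
  c2: data parity 1, sent cp 1 → ok
Exactly one row (r0) and one column (c0) fail → the flipped bit is at their intersection.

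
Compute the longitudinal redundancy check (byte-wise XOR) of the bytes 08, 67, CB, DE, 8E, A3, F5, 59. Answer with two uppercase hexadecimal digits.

XOR the bytes together:
  start with 0x08
  0x08 ⊕ 0x67 = 0x6F
  0x6F ⊕ 0xCB = 0xA4
  0xA4 ⊕ 0xDE = 0x7A
  0x7A ⊕ 0x8E = 0xF4
  0xF4 ⊕ 0xA3 = 0x57
  0x57 ⊕ 0xF5 = 0xA2
  0xA2 ⊕ 0x59 = 0xFB

FB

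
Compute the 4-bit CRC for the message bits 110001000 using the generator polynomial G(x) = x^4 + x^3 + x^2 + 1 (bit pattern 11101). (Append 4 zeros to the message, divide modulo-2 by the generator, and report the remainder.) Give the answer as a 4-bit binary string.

1011

Append 4 zeros: 1100010000000. Divide by 11101 (XOR where the leading bit is 1):
  pos 0: 11000 XOR 11101 = 00101
  pos 2: 10110 XOR 11101 = 01011
  pos 3: 10110 XOR 11101 = 01011
  pos 4: 10110 XOR 11101 = 01011
  pos 5: 10110 XOR 11101 = 01011
  pos 6: 10110 XOR 11101 = 01011
  pos 7: 10110 XOR 11101 = 01011
  pos 8: 10110 XOR 11101 = 01011
Remainder (last 4 bits) = 1011. This is the CRC / FCS.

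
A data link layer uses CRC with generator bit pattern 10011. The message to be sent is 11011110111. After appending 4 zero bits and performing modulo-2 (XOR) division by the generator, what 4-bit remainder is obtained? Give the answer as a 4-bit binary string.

Append 4 zeros: 110111101110000. Divide by 10011 (XOR where the leading bit is 1):
  pos 0: 11011 XOR 10011 = 01000
  pos 1: 10001 XOR 10011 = 00010
  pos 4: 10101 XOR 10011 = 00110
  pos 6: 11011 XOR 10011 = 01000
  pos 7: 10000 XOR 10011 = 00011
  pos 10: 11000 XOR 10011 = 01011
Remainder (last 4 bits) = 1011. This is the CRC / FCS.

1011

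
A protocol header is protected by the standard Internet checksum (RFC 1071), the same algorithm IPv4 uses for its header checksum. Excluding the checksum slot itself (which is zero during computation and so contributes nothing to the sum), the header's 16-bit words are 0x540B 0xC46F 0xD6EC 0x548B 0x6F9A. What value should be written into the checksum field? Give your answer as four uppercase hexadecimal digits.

4C72

One's-complement addition (fold any carry out of bit 15 back into bit 0):
  0x540B + 0xC46F = 0x1187A → wrap carry → 0x187B
  0x187B + 0xD6EC = 0x0EF67
  0xEF67 + 0x548B = 0x143F2 → wrap carry → 0x43F3
  0x43F3 + 0x6F9A = 0x0B38D
One's-complement sum = 0xB38D.
Checksum = ~0xB38D & 0xFFFF = 0x4C72.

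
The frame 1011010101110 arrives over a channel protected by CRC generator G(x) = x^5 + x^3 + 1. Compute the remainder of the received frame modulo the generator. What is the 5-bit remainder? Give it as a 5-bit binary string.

11010

Modulo-2 division of 1011010101110 by 101001:
  pos 0: 101101 XOR 101001 = 000100
  pos 3: 100010 XOR 101001 = 001011
  pos 5: 101111 XOR 101001 = 000110
Remainder = 11010 (nonzero — an error is detected).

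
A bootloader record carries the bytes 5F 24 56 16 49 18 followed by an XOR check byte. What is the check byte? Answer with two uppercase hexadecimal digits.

XOR the bytes together:
  start with 0x5F
  0x5F ⊕ 0x24 = 0x7B
  0x7B ⊕ 0x56 = 0x2D
  0x2D ⊕ 0x16 = 0x3B
  0x3B ⊕ 0x49 = 0x72
  0x72 ⊕ 0x18 = 0x6A

6A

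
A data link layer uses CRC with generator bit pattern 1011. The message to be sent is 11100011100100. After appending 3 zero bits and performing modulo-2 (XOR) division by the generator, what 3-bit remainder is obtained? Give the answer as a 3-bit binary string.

Append 3 zeros: 11100011100100000. Divide by 1011 (XOR where the leading bit is 1):
  pos 0: 1110 XOR 1011 = 0101
  pos 1: 1010 XOR 1011 = 0001
  pos 4: 1011 XOR 1011 = 0000
  pos 8: 1001 XOR 1011 = 0010
  pos 10: 1000 XOR 1011 = 0011
  pos 12: 1100 XOR 1011 = 0111
  pos 13: 1110 XOR 1011 = 0101
Remainder (last 3 bits) = 101. This is the CRC / FCS.

101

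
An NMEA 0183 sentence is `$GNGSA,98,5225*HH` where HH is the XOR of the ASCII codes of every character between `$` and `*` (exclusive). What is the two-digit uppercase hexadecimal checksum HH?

XOR the ASCII codes of the payload characters:
  'G' = 0x47 → acc = 0x47
  'N' = 0x4E → acc = 0x09
  'G' = 0x47 → acc = 0x4E
  'S' = 0x53 → acc = 0x1D
  'A' = 0x41 → acc = 0x5C
  ',' = 0x2C → acc = 0x70
  '9' = 0x39 → acc = 0x49
  '8' = 0x38 → acc = 0x71
  ',' = 0x2C → acc = 0x5D
  '5' = 0x35 → acc = 0x68
  '2' = 0x32 → acc = 0x5A
  '2' = 0x32 → acc = 0x68
  '5' = 0x35 → acc = 0x5D
Checksum = 0x5D.

5D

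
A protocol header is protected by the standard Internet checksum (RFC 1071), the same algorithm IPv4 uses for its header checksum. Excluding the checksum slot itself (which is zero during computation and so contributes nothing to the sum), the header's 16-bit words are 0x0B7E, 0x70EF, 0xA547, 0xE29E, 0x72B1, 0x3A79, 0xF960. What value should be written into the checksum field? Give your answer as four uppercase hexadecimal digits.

One's-complement addition (fold any carry out of bit 15 back into bit 0):
  0x0B7E + 0x70EF = 0x07C6D
  0x7C6D + 0xA547 = 0x121B4 → wrap carry → 0x21B5
  0x21B5 + 0xE29E = 0x10453 → wrap carry → 0x0454
  0x0454 + 0x72B1 = 0x07705
  0x7705 + 0x3A79 = 0x0B17E
  0xB17E + 0xF960 = 0x1AADE → wrap carry → 0xAADF
One's-complement sum = 0xAADF.
Checksum = ~0xAADF & 0xFFFF = 0x5520.

5520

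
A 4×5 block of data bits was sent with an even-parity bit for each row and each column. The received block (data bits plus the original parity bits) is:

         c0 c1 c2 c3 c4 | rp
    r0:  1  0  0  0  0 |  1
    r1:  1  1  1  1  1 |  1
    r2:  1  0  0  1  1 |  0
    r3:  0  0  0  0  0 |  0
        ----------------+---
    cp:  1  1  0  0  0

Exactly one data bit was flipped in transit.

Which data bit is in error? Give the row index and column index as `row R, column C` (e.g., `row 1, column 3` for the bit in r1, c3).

Recompute each row's even parity and compare to rp:
  r0: data parity 1, sent rp 1 → ok
  r1: data parity 1, sent rp 1 → ok
  r2: data parity 1, sent rp 0 → mismatch
  r3: data parity 0, sent rp 0 → ok
Recompute each column's even parity and compare to cp:
  c0: data parity 1, sent cp 1 → ok
  c1: data parity 1, sent cp 1 → ok
  c2: data parity 1, sent cp 0 → mismatch
  c3: data parity 0, sent cp 0 → ok
  c4: data parity 0, sent cp 0 → ok
Exactly one row (r2) and one column (c2) fail → the flipped bit is at their intersection.

row 2, column 2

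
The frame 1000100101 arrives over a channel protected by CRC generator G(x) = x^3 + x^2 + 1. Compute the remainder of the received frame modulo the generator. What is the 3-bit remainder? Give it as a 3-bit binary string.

Modulo-2 division of 1000100101 by 1101:
  pos 0: 1000 XOR 1101 = 0101
  pos 1: 1011 XOR 1101 = 0110
  pos 2: 1100 XOR 1101 = 0001
  pos 5: 1010 XOR 1101 = 0111
  pos 6: 1111 XOR 1101 = 0010
Remainder = 010 (nonzero — an error is detected).

010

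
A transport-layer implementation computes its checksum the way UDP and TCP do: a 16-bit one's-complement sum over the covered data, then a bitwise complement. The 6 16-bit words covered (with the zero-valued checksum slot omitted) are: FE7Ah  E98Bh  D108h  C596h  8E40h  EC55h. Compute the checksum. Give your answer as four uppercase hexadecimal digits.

One's-complement addition (fold any carry out of bit 15 back into bit 0):
  0xFE7A + 0xE98B = 0x1E805 → wrap carry → 0xE806
  0xE806 + 0xD108 = 0x1B90E → wrap carry → 0xB90F
  0xB90F + 0xC596 = 0x17EA5 → wrap carry → 0x7EA6
  0x7EA6 + 0x8E40 = 0x10CE6 → wrap carry → 0x0CE7
  0x0CE7 + 0xEC55 = 0x0F93C
One's-complement sum = 0xF93C.
Checksum = ~0xF93C & 0xFFFF = 0x06C3.

06C3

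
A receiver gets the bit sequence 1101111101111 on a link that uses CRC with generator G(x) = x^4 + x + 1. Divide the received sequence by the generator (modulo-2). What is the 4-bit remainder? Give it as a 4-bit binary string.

Modulo-2 division of 1101111101111 by 10011:
  pos 0: 11011 XOR 10011 = 01000
  pos 1: 10001 XOR 10011 = 00010
  pos 4: 10110 XOR 10011 = 00101
  pos 6: 10111 XOR 10011 = 00100
  pos 8: 10011 XOR 10011 = 00000
Remainder = 0000 (zero — the frame passes the CRC check).

0000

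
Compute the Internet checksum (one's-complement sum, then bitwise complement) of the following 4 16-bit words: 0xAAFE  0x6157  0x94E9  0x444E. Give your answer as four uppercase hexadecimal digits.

1A72

One's-complement addition (fold any carry out of bit 15 back into bit 0):
  0xAAFE + 0x6157 = 0x10C55 → wrap carry → 0x0C56
  0x0C56 + 0x94E9 = 0x0A13F
  0xA13F + 0x444E = 0x0E58D
One's-complement sum = 0xE58D.
Checksum = ~0xE58D & 0xFFFF = 0x1A72.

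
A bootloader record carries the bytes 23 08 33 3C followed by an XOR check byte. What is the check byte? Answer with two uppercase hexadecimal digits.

24

XOR the bytes together:
  start with 0x23
  0x23 ⊕ 0x08 = 0x2B
  0x2B ⊕ 0x33 = 0x18
  0x18 ⊕ 0x3C = 0x24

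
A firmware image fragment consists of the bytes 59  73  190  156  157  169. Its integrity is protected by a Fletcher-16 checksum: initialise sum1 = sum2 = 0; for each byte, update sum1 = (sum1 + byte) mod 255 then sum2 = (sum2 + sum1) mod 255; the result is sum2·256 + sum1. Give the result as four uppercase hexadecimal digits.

Running sums (mod 255):
  after byte 0 (59): sum1=59, sum2=59
  after byte 1 (73): sum1=132, sum2=191
  after byte 2 (190): sum1=67, sum2=3
  after byte 3 (156): sum1=223, sum2=226
  after byte 4 (157): sum1=125, sum2=96
  after byte 5 (169): sum1=39, sum2=135
Checksum = sum2·256 + sum1 = 135·256 + 39 = 34599 = 0x8727.

8727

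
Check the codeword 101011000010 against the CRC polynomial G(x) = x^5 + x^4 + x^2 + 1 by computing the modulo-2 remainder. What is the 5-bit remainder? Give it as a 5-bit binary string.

00001

Modulo-2 division of 101011000010 by 110101:
  pos 0: 101011 XOR 110101 = 011110
  pos 1: 111100 XOR 110101 = 001001
  pos 3: 100100 XOR 110101 = 010001
  pos 4: 100010 XOR 110101 = 010111
  pos 5: 101111 XOR 110101 = 011010
  pos 6: 110100 XOR 110101 = 000001
Remainder = 00001 (nonzero — an error is detected).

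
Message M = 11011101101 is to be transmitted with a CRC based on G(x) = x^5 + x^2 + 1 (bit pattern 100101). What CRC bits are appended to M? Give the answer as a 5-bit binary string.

00110

Append 5 zeros: 1101110110100000. Divide by 100101 (XOR where the leading bit is 1):
  pos 0: 110111 XOR 100101 = 010010
  pos 1: 100100 XOR 100101 = 000001
  pos 6: 111010 XOR 100101 = 011111
  pos 7: 111110 XOR 100101 = 011011
  pos 8: 110110 XOR 100101 = 010011
  pos 9: 100110 XOR 100101 = 000011
Remainder (last 5 bits) = 00110. This is the CRC / FCS.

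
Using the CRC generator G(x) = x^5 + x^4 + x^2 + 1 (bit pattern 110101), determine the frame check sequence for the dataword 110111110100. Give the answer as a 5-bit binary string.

01001

Append 5 zeros: 11011111010000000. Divide by 110101 (XOR where the leading bit is 1):
  pos 0: 110111 XOR 110101 = 000010
  pos 4: 101101 XOR 110101 = 011000
  pos 5: 110000 XOR 110101 = 000101
  pos 8: 101000 XOR 110101 = 011101
  pos 9: 111010 XOR 110101 = 001111
  pos 11: 111100 XOR 110101 = 001001
Remainder (last 5 bits) = 01001. This is the CRC / FCS.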